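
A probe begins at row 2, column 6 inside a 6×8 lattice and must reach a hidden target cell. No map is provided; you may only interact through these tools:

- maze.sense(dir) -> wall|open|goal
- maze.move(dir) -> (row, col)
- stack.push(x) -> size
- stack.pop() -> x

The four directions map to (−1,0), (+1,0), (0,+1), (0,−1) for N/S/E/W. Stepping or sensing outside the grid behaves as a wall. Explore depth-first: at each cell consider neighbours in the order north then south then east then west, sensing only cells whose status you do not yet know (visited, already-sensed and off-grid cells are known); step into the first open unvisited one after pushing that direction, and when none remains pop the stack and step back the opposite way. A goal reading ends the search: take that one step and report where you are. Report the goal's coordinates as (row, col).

% maze.sense dir: north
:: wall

% maze.sense dir: south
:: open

% stack.push x: south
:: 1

% maze.move dir: south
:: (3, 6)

% maze.sense dir: south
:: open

% stack.push x: south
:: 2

% maze.move dir: south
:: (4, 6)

% maze.sense dir: south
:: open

% stack.push x: south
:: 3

% maze.move dir: south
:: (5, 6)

% maze.sense dir: east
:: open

% stack.push x: east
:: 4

% maze.move dir: east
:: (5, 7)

% maze.sense dir: north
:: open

% stack.push x: north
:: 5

% maze.move dir: north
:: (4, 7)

% maze.sense dir: north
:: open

% stack.push x: north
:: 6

% maze.move dir: north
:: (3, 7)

% maze.sense dir: north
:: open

% stack.push x: north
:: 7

% maze.move dir: north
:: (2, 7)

% maze.sense dir: north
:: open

% stack.push x: north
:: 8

% maze.move dir: north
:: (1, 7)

% maze.sense dir: north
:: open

% stack.push x: north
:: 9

% maze.move dir: north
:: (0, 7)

% maze.sense dir: west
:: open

% stack.push x: west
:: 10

% maze.move dir: west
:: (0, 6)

% maze.sense dir: west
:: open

% stack.push x: west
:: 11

% maze.move dir: west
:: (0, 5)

% maze.sense dir: south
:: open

% stack.push x: south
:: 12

% maze.move dir: south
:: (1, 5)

% maze.sense dir: south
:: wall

% maze.sense dir: west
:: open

% stack.push x: west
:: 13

% maze.move dir: west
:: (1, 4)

% maze.sense dir: north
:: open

% stack.push x: north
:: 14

% maze.move dir: north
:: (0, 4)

% maze.sense dir: west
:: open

% stack.push x: west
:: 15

% maze.move dir: west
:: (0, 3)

% maze.sense dir: south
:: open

% stack.push x: south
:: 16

% maze.move dir: south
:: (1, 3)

% maze.sense dir: south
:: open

% stack.push x: south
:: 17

% maze.move dir: south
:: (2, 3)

% maze.sense dir: south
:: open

% stack.push x: south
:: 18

% maze.move dir: south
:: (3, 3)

% maze.sense dir: south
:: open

% stack.push x: south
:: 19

% maze.move dir: south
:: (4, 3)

% maze.sense dir: south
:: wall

% maze.sense dir: east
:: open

% stack.push x: east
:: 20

% maze.move dir: east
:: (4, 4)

% maze.sense dir: north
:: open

% stack.push x: north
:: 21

% maze.move dir: north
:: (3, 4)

% maze.sense dir: north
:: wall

% maze.sense dir: east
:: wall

% stack.pop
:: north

% maze.move dir: south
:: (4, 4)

% maze.sense dir: south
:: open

% stack.push x: south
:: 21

% maze.move dir: south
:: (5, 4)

% maze.sense dir: east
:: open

% stack.push x: east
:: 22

% maze.move dir: east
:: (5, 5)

% maze.sense dir: north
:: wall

% stack.pop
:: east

% maze.move dir: west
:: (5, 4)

% stack.pop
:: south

% maze.move dir: north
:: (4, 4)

% stack.pop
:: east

% maze.move dir: west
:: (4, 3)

% maze.sense dir: west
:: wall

% stack.pop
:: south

% maze.move dir: north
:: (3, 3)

% maze.sense dir: west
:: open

% stack.push x: west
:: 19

% maze.move dir: west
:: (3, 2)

% maze.sense dir: north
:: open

% stack.push x: north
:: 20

% maze.move dir: north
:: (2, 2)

% maze.sense dir: north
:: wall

% maze.sense dir: west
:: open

% stack.push x: west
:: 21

% maze.move dir: west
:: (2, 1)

% maze.sense dir: north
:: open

% stack.push x: north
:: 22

% maze.move dir: north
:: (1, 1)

% maze.sense dir: north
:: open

% stack.push x: north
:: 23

% maze.move dir: north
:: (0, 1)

% maze.sense dir: east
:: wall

% maze.sense dir: west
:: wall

% stack.pop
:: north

% maze.move dir: south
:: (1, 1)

% maze.sense dir: west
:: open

% stack.push x: west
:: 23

% maze.move dir: west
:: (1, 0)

% maze.sense dir: south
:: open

% stack.push x: south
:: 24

% maze.move dir: south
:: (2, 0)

% maze.sense dir: south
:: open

% stack.push x: south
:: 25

% maze.move dir: south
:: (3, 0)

% maze.sense dir: south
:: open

% stack.push x: south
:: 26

% maze.move dir: south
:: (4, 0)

% maze.sense dir: south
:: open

% stack.push x: south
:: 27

% maze.move dir: south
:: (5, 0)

% maze.sense dir: east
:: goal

% maze.move dir: east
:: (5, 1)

Answer: (5, 1)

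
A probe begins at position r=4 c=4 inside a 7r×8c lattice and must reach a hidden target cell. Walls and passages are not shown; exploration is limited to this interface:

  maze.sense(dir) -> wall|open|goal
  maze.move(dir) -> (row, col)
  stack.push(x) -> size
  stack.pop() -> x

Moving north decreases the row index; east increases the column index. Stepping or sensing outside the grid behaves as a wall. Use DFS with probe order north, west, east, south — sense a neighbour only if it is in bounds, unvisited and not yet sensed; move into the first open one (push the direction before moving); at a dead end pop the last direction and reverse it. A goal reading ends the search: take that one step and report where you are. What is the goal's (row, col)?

% sense dir=north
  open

% push x=north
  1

% move dir=north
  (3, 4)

% sense dir=north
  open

% push x=north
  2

% move dir=north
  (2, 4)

% sense dir=north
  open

% push x=north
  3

% move dir=north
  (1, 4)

% sense dir=north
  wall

% sense dir=west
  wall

% sense dir=east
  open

% push x=east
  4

% move dir=east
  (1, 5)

% sense dir=north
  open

% push x=north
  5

% move dir=north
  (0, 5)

% sense dir=east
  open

% push x=east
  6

% move dir=east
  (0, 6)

% sense dir=east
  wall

% sense dir=south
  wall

% pop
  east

% move dir=west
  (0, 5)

% pop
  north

% move dir=south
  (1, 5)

% sense dir=south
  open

% push x=south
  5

% move dir=south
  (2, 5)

% sense dir=east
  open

% push x=east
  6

% move dir=east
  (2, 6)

% sense dir=east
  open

% push x=east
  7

% move dir=east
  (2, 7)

% sense dir=north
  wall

% sense dir=south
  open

% push x=south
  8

% move dir=south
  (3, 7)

% sense dir=west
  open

% push x=west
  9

% move dir=west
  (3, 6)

% sense dir=west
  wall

% sense dir=south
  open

% push x=south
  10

% move dir=south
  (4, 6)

% sense dir=west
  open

% push x=west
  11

% move dir=west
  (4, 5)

% sense dir=south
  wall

% pop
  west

% move dir=east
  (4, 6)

% sense dir=east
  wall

% sense dir=south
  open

% push x=south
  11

% move dir=south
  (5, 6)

% sense dir=east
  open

% push x=east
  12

% move dir=east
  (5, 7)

% sense dir=south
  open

% push x=south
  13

% move dir=south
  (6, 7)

% sense dir=west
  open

% push x=west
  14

% move dir=west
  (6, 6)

% sense dir=west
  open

% push x=west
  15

% move dir=west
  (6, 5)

% sense dir=west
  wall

% pop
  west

% move dir=east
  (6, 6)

% pop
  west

% move dir=east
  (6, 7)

% pop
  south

% move dir=north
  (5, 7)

% pop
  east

% move dir=west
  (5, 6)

% pop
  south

% move dir=north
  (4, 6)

% pop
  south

% move dir=north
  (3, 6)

% pop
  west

% move dir=east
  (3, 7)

% pop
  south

% move dir=north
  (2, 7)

% pop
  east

% move dir=west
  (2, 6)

% pop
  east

% move dir=west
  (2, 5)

% pop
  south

% move dir=north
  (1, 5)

% pop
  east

% move dir=west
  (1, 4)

% pop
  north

% move dir=south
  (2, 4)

% sense dir=west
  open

% push x=west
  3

% move dir=west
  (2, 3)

% sense dir=west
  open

% push x=west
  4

% move dir=west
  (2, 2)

% sense dir=north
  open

% push x=north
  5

% move dir=north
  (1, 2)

% sense dir=north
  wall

% sense dir=west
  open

% push x=west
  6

% move dir=west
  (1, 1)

% sense dir=north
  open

% push x=north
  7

% move dir=north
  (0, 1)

% sense dir=west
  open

% push x=west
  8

% move dir=west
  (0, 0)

% sense dir=south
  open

% push x=south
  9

% move dir=south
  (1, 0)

% sense dir=south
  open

% push x=south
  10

% move dir=south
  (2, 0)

% sense dir=east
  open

% push x=east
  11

% move dir=east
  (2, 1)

% sense dir=south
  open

% push x=south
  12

% move dir=south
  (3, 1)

% sense dir=west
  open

% push x=west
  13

% move dir=west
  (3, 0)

% sense dir=south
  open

% push x=south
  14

% move dir=south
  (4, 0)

% sense dir=east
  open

% push x=east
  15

% move dir=east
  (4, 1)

% sense dir=east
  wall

% sense dir=south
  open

% push x=south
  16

% move dir=south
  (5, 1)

% sense dir=west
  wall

% sense dir=east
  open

% push x=east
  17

% move dir=east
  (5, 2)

% sense dir=east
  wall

% sense dir=south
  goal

% move dir=south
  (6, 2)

Answer: (6, 2)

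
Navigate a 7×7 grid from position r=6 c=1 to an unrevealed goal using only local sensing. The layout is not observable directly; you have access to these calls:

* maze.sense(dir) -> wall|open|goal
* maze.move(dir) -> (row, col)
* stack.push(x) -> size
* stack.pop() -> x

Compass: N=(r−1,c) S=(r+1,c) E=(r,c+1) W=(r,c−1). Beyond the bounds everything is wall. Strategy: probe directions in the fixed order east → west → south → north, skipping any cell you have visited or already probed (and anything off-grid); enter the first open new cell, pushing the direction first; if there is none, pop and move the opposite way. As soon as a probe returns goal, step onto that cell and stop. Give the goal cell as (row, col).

Now I run maze.sense with dir='east', — result: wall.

I invoke maze.sense with dir='west', and see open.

I use stack.push with x='west', — result: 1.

I invoke maze.move with dir='west', → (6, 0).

I try maze.sense with dir='north', which returns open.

I run stack.push with x='north', — result: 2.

I use maze.move with dir='north', : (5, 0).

I run maze.sense with dir='east', and observe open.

Using stack.push with x='east', and see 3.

I try maze.move with dir='east', → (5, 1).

I invoke maze.sense with dir='east', — result: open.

Calling stack.push with x='east', and get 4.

Calling maze.move with dir='east', — result: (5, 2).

I invoke maze.sense with dir='east', — result: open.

I use stack.push with x='east', yielding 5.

Next I call maze.move with dir='east', and observe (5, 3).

I call maze.sense with dir='east', which returns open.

I invoke stack.push with x='east', giving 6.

Now I run maze.move with dir='east', yielding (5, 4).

I call maze.sense with dir='east', and see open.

I call stack.push with x='east', yielding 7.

I invoke maze.move with dir='east', and see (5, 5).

Now I run maze.sense with dir='east', which returns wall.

I call maze.sense with dir='south', which returns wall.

Then maze.sense with dir='north', → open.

Next I call stack.push with x='north', and see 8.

Using maze.move with dir='north', → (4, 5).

Now I run maze.sense with dir='east', and see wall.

I invoke maze.sense with dir='west', and observe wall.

Next I call maze.sense with dir='north', and see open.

I call stack.push with x='north', yielding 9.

Invoking maze.move with dir='north', which returns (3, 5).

Next I call maze.sense with dir='east', and get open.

Next I call stack.push with x='east', — result: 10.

Now I run maze.move with dir='east', giving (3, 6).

Invoking maze.sense with dir='north', and get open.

Now I run stack.push with x='north', which returns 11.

I use maze.move with dir='north', which returns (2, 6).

I use maze.sense with dir='west', yielding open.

I try stack.push with x='west', which returns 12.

I invoke maze.move with dir='west', — result: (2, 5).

I invoke maze.sense with dir='west', yielding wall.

Now I run maze.sense with dir='north', and observe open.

Using stack.push with x='north', yielding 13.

I call maze.move with dir='north', yielding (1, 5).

I run maze.sense with dir='east', yielding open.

I run stack.push with x='east', yielding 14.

I use maze.move with dir='east', → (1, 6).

Then maze.sense with dir='north', — result: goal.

Using maze.move with dir='north', and see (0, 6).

Answer: (0, 6)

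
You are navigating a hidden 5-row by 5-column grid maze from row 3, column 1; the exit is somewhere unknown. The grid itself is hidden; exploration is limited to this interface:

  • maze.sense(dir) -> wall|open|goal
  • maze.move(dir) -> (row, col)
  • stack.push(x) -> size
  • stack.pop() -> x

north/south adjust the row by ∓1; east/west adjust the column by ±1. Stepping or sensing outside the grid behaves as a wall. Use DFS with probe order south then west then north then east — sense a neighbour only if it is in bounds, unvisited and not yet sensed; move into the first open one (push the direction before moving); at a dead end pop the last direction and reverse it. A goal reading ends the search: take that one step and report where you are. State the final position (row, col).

Invoking maze.sense with dir→south, and observe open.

Invoking stack.push with x→south, which returns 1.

I invoke maze.move with dir→south, and see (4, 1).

Next I call maze.sense with dir→west, giving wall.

Next I call maze.sense with dir→east, which returns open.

Invoking stack.push with x→east, and observe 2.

I run maze.move with dir→east, — result: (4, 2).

Calling maze.sense with dir→north, giving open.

I try stack.push with x→north, which returns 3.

Invoking maze.move with dir→north, which returns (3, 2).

I try maze.sense with dir→north, and see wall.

Next I call maze.sense with dir→east, and observe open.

Now I run stack.push with x→east, giving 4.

I try maze.move with dir→east, → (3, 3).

Then maze.sense with dir→south, — result: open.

I try stack.push with x→south, and get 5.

Now I run maze.move with dir→south, yielding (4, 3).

I try maze.sense with dir→east, and observe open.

I run stack.push with x→east, yielding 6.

I try maze.move with dir→east, giving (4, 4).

I call maze.sense with dir→north, : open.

Then stack.push with x→north, — result: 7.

I use maze.move with dir→north, → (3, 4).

I try maze.sense with dir→north, → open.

Now I run stack.push with x→north, and observe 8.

I try maze.move with dir→north, and get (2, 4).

Next I call maze.sense with dir→west, and see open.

Now I run stack.push with x→west, and see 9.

I run maze.move with dir→west, → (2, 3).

Using maze.sense with dir→north, yielding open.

I use stack.push with x→north, — result: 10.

I invoke maze.move with dir→north, — result: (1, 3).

Calling maze.sense with dir→west, giving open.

I run stack.push with x→west, and get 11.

Now I run maze.move with dir→west, yielding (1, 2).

Calling maze.sense with dir→west, and get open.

Calling stack.push with x→west, and see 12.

I invoke maze.move with dir→west, — result: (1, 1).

I invoke maze.sense with dir→south, and see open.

Then stack.push with x→south, : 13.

I invoke maze.move with dir→south, and observe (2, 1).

Calling maze.sense with dir→west, — result: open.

Then stack.push with x→west, and see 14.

I use maze.move with dir→west, giving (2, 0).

Using maze.sense with dir→south, yielding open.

I call stack.push with x→south, : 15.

Calling maze.move with dir→south, : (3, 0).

I try stack.pop(), and see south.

Next I call maze.move with dir→north, — result: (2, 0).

Calling maze.sense with dir→north, and observe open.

Now I run stack.push with x→north, giving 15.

Now I run maze.move with dir→north, and get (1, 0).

Invoking maze.sense with dir→north, yielding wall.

I use stack.pop(), : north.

I run maze.move with dir→south, — result: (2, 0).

Using stack.pop, and get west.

Using maze.move with dir→east, and see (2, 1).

Then stack.pop(), and see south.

Calling maze.move with dir→north, which returns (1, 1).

Now I run maze.sense with dir→north, — result: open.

Then stack.push with x→north, : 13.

Using maze.move with dir→north, → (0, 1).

I invoke maze.sense with dir→east, and get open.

Next I call stack.push with x→east, giving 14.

Calling maze.move with dir→east, — result: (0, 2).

Now I run maze.sense with dir→east, — result: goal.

Now I run maze.move with dir→east, giving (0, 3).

Answer: (0, 3)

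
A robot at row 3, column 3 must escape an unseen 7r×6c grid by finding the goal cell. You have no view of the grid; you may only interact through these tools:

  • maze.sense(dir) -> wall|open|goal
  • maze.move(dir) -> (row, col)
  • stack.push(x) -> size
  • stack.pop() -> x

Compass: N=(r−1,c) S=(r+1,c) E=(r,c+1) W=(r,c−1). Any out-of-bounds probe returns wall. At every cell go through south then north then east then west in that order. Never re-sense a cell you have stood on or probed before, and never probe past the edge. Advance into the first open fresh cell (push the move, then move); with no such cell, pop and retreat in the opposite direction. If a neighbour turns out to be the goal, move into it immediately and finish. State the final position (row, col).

CALL maze.sense[dir='south']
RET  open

CALL stack.push[x='south']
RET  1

CALL maze.move[dir='south']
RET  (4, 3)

CALL maze.sense[dir='south']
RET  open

CALL stack.push[x='south']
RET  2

CALL maze.move[dir='south']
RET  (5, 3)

CALL maze.sense[dir='south']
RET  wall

CALL maze.sense[dir='east']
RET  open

CALL stack.push[x='east']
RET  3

CALL maze.move[dir='east']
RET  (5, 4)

CALL maze.sense[dir='south']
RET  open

CALL stack.push[x='south']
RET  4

CALL maze.move[dir='south']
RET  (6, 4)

CALL maze.sense[dir='east']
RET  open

CALL stack.push[x='east']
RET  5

CALL maze.move[dir='east']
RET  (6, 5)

CALL maze.sense[dir='north']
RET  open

CALL stack.push[x='north']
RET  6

CALL maze.move[dir='north']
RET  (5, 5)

CALL maze.sense[dir='north']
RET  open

CALL stack.push[x='north']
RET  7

CALL maze.move[dir='north']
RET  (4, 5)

CALL maze.sense[dir='north']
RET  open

CALL stack.push[x='north']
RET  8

CALL maze.move[dir='north']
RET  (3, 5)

CALL maze.sense[dir='north']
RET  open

CALL stack.push[x='north']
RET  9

CALL maze.move[dir='north']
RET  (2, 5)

CALL maze.sense[dir='north']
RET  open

CALL stack.push[x='north']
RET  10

CALL maze.move[dir='north']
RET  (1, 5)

CALL maze.sense[dir='north']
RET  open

CALL stack.push[x='north']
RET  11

CALL maze.move[dir='north']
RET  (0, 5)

CALL maze.sense[dir='west']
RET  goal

CALL maze.move[dir='west']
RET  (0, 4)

Answer: (0, 4)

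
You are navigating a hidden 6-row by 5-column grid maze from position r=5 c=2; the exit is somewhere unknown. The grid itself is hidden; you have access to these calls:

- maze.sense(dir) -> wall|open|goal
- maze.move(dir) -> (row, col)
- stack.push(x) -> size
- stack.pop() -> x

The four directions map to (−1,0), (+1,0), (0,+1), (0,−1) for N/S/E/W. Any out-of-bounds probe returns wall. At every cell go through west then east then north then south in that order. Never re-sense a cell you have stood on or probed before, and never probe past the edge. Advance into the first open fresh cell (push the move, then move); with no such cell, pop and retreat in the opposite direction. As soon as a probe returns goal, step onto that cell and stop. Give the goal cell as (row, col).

Act: sense[west]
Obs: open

Act: push[west]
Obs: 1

Act: move[west]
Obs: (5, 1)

Act: sense[west]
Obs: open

Act: push[west]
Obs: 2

Act: move[west]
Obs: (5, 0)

Act: sense[north]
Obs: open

Act: push[north]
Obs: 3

Act: move[north]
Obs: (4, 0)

Act: sense[east]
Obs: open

Act: push[east]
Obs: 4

Act: move[east]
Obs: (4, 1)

Act: sense[east]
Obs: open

Act: push[east]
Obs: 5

Act: move[east]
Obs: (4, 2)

Act: sense[east]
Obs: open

Act: push[east]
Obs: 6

Act: move[east]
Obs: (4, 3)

Act: sense[east]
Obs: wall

Act: sense[north]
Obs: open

Act: push[north]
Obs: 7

Act: move[north]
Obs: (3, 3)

Act: sense[west]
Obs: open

Act: push[west]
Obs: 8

Act: move[west]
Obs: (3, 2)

Act: sense[west]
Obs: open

Act: push[west]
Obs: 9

Act: move[west]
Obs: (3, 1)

Act: sense[west]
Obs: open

Act: push[west]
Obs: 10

Act: move[west]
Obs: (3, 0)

Act: sense[north]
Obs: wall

Act: pop[]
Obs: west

Act: move[east]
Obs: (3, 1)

Act: sense[north]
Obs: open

Act: push[north]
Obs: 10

Act: move[north]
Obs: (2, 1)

Act: sense[east]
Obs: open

Act: push[east]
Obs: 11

Act: move[east]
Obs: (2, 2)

Act: sense[east]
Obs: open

Act: push[east]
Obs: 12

Act: move[east]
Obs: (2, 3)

Act: sense[east]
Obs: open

Act: push[east]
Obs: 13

Act: move[east]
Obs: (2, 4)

Act: sense[north]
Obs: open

Act: push[north]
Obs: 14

Act: move[north]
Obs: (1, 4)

Act: sense[west]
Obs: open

Act: push[west]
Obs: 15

Act: move[west]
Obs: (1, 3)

Act: sense[west]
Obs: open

Act: push[west]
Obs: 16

Act: move[west]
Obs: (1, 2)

Act: sense[west]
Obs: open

Act: push[west]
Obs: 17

Act: move[west]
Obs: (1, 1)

Act: sense[west]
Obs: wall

Act: sense[north]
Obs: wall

Act: pop[]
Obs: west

Act: move[east]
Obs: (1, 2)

Act: sense[north]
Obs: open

Act: push[north]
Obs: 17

Act: move[north]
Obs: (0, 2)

Act: sense[east]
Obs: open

Act: push[east]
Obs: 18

Act: move[east]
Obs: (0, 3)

Act: sense[east]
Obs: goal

Act: move[east]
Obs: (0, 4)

Answer: (0, 4)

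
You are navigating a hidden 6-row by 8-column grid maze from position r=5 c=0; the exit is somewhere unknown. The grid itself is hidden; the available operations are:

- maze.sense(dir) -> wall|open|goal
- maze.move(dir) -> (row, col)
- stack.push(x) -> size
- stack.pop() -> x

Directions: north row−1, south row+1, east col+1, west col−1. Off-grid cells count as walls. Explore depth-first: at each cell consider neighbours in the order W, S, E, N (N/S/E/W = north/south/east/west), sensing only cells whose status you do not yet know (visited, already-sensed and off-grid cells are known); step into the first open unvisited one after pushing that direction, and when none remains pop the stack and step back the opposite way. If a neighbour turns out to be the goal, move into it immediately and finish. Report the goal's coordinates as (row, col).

Next I call sense using dir: east, — result: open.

Now I run push using x: east, giving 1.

Invoking move using dir: east, — result: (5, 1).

Now I run sense using dir: east, and get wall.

Next I call sense using dir: north, and see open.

I call push using x: north, — result: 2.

Using move using dir: north, and observe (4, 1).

Invoking sense using dir: west, → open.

I call push using x: west, and get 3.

Invoking move using dir: west, : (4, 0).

Invoking sense using dir: north, and observe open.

Invoking push using x: north, : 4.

Next I call move using dir: north, — result: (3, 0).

I call sense using dir: east, yielding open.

Using push using x: east, : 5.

Calling move using dir: east, and get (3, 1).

I call sense using dir: east, giving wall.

Next I call sense using dir: north, and get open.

I try push using x: north, : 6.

Next I call move using dir: north, giving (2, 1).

Next I call sense using dir: west, — result: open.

I invoke push using x: west, and get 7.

I try move using dir: west, giving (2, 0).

Invoking sense using dir: north, and see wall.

I call pop, : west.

I use move using dir: east, and observe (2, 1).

Calling sense using dir: east, giving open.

Then push using x: east, which returns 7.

Then move using dir: east, : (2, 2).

Next I call sense using dir: east, and observe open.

I try push using x: east, → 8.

I invoke move using dir: east, yielding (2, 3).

I call sense using dir: south, yielding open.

I invoke push using x: south, : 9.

Calling move using dir: south, → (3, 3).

Next I call sense using dir: south, → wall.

I call sense using dir: east, which returns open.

I invoke push using x: east, — result: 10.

I run move using dir: east, giving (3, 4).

Calling sense using dir: south, and observe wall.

I run sense using dir: east, → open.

Now I run push using x: east, and see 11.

Next I call move using dir: east, → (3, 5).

I try sense using dir: south, giving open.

I try push using x: south, which returns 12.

Now I run move using dir: south, and observe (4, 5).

I run sense using dir: south, : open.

I try push using x: south, — result: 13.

I try move using dir: south, — result: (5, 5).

Next I call sense using dir: west, : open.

I run push using x: west, which returns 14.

I run move using dir: west, : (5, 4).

I call sense using dir: west, : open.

Now I run push using x: west, → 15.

Now I run move using dir: west, and see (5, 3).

Calling pop, which returns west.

I invoke move using dir: east, — result: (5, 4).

Calling pop(), which returns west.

I invoke move using dir: east, and see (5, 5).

Next I call sense using dir: east, — result: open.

Next I call push using x: east, → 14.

Calling move using dir: east, yielding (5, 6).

Then sense using dir: east, — result: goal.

I invoke move using dir: east, — result: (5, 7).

Answer: (5, 7)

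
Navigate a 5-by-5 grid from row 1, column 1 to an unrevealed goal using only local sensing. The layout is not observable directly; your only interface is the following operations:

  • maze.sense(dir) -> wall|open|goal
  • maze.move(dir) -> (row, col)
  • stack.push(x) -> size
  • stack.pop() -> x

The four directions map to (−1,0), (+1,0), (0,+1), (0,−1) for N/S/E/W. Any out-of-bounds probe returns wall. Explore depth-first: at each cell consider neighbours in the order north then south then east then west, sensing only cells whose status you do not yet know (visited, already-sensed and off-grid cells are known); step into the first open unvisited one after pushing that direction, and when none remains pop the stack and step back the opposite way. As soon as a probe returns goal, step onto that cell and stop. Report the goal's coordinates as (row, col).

$ sense dir=north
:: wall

$ sense dir=south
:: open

$ push x=south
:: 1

$ move dir=south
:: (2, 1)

$ sense dir=south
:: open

$ push x=south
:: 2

$ move dir=south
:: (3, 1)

$ sense dir=south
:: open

$ push x=south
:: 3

$ move dir=south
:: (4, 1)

$ sense dir=east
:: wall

$ sense dir=west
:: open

$ push x=west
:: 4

$ move dir=west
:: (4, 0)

$ sense dir=north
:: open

$ push x=north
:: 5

$ move dir=north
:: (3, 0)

$ sense dir=north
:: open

$ push x=north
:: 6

$ move dir=north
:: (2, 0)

$ sense dir=north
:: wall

$ pop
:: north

$ move dir=south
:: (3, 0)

$ pop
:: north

$ move dir=south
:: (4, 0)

$ pop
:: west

$ move dir=east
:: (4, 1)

$ pop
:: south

$ move dir=north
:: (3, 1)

$ sense dir=east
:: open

$ push x=east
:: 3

$ move dir=east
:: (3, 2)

$ sense dir=north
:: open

$ push x=north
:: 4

$ move dir=north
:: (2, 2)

$ sense dir=north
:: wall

$ sense dir=east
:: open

$ push x=east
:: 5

$ move dir=east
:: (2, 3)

$ sense dir=north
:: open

$ push x=north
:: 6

$ move dir=north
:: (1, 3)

$ sense dir=north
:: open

$ push x=north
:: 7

$ move dir=north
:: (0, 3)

$ sense dir=east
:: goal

$ move dir=east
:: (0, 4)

Answer: (0, 4)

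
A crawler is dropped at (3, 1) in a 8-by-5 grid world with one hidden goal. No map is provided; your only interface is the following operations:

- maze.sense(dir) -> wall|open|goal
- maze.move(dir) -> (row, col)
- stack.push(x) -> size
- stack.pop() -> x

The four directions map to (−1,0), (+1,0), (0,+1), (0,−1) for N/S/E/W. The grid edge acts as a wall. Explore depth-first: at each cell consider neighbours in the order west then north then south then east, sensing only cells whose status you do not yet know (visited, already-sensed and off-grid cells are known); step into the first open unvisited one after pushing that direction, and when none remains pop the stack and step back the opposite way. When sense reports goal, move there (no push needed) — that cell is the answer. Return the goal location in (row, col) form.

% maze.sense(dir→west) : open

% stack.push(x→west) : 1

% maze.move(dir→west) : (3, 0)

% maze.sense(dir→north) : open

% stack.push(x→north) : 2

% maze.move(dir→north) : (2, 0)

% maze.sense(dir→north) : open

% stack.push(x→north) : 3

% maze.move(dir→north) : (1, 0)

% maze.sense(dir→north) : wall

% maze.sense(dir→east) : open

% stack.push(x→east) : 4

% maze.move(dir→east) : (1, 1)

% maze.sense(dir→north) : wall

% maze.sense(dir→south) : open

% stack.push(x→south) : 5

% maze.move(dir→south) : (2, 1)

% maze.sense(dir→east) : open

% stack.push(x→east) : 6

% maze.move(dir→east) : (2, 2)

% maze.sense(dir→north) : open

% stack.push(x→north) : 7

% maze.move(dir→north) : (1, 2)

% maze.sense(dir→north) : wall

% maze.sense(dir→east) : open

% stack.push(x→east) : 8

% maze.move(dir→east) : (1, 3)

% maze.sense(dir→north) : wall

% maze.sense(dir→south) : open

% stack.push(x→south) : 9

% maze.move(dir→south) : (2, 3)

% maze.sense(dir→south) : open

% stack.push(x→south) : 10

% maze.move(dir→south) : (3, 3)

% maze.sense(dir→west) : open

% stack.push(x→west) : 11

% maze.move(dir→west) : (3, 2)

% maze.sense(dir→south) : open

% stack.push(x→south) : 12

% maze.move(dir→south) : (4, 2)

% maze.sense(dir→west) : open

% stack.push(x→west) : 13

% maze.move(dir→west) : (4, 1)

% maze.sense(dir→west) : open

% stack.push(x→west) : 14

% maze.move(dir→west) : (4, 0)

% maze.sense(dir→south) : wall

% stack.pop() : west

% maze.move(dir→east) : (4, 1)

% maze.sense(dir→south) : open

% stack.push(x→south) : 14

% maze.move(dir→south) : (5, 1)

% maze.sense(dir→south) : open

% stack.push(x→south) : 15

% maze.move(dir→south) : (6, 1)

% maze.sense(dir→west) : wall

% maze.sense(dir→south) : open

% stack.push(x→south) : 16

% maze.move(dir→south) : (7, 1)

% maze.sense(dir→west) : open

% stack.push(x→west) : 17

% maze.move(dir→west) : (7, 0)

% stack.pop() : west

% maze.move(dir→east) : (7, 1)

% maze.sense(dir→east) : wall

% stack.pop() : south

% maze.move(dir→north) : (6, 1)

% maze.sense(dir→east) : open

% stack.push(x→east) : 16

% maze.move(dir→east) : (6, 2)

% maze.sense(dir→north) : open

% stack.push(x→north) : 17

% maze.move(dir→north) : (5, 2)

% maze.sense(dir→east) : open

% stack.push(x→east) : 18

% maze.move(dir→east) : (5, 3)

% maze.sense(dir→north) : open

% stack.push(x→north) : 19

% maze.move(dir→north) : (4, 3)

% maze.sense(dir→east) : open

% stack.push(x→east) : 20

% maze.move(dir→east) : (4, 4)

% maze.sense(dir→north) : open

% stack.push(x→north) : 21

% maze.move(dir→north) : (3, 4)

% maze.sense(dir→north) : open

% stack.push(x→north) : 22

% maze.move(dir→north) : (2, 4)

% maze.sense(dir→north) : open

% stack.push(x→north) : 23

% maze.move(dir→north) : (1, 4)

% maze.sense(dir→north) : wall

% stack.pop() : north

% maze.move(dir→south) : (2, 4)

% stack.pop() : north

% maze.move(dir→south) : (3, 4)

% stack.pop() : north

% maze.move(dir→south) : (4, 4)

% maze.sense(dir→south) : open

% stack.push(x→south) : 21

% maze.move(dir→south) : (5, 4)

% maze.sense(dir→south) : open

% stack.push(x→south) : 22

% maze.move(dir→south) : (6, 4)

% maze.sense(dir→west) : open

% stack.push(x→west) : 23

% maze.move(dir→west) : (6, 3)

% maze.sense(dir→south) : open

% stack.push(x→south) : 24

% maze.move(dir→south) : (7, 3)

% maze.sense(dir→east) : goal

% maze.move(dir→east) : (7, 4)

Answer: (7, 4)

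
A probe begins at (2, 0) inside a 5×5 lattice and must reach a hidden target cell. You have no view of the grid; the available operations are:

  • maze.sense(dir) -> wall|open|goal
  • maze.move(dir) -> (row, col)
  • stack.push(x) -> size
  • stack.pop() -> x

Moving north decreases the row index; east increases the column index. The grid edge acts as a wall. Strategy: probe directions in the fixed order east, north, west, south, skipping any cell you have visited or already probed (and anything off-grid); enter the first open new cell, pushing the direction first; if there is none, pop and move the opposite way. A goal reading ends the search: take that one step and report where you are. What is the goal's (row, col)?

! maze.sense(dir=east) ~> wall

! maze.sense(dir=north) ~> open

! stack.push(x=north) ~> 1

! maze.move(dir=north) ~> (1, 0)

! maze.sense(dir=east) ~> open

! stack.push(x=east) ~> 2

! maze.move(dir=east) ~> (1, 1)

! maze.sense(dir=east) ~> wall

! maze.sense(dir=north) ~> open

! stack.push(x=north) ~> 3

! maze.move(dir=north) ~> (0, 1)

! maze.sense(dir=east) ~> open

! stack.push(x=east) ~> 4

! maze.move(dir=east) ~> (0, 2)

! maze.sense(dir=east) ~> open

! stack.push(x=east) ~> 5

! maze.move(dir=east) ~> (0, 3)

! maze.sense(dir=east) ~> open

! stack.push(x=east) ~> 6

! maze.move(dir=east) ~> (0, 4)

! maze.sense(dir=south) ~> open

! stack.push(x=south) ~> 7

! maze.move(dir=south) ~> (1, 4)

! maze.sense(dir=west) ~> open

! stack.push(x=west) ~> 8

! maze.move(dir=west) ~> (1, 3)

! maze.sense(dir=south) ~> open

! stack.push(x=south) ~> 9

! maze.move(dir=south) ~> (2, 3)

! maze.sense(dir=east) ~> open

! stack.push(x=east) ~> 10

! maze.move(dir=east) ~> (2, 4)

! maze.sense(dir=south) ~> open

! stack.push(x=south) ~> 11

! maze.move(dir=south) ~> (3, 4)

! maze.sense(dir=west) ~> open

! stack.push(x=west) ~> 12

! maze.move(dir=west) ~> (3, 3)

! maze.sense(dir=west) ~> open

! stack.push(x=west) ~> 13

! maze.move(dir=west) ~> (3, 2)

! maze.sense(dir=north) ~> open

! stack.push(x=north) ~> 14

! maze.move(dir=north) ~> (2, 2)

! stack.pop() ~> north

! maze.move(dir=south) ~> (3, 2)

! maze.sense(dir=west) ~> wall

! maze.sense(dir=south) ~> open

! stack.push(x=south) ~> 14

! maze.move(dir=south) ~> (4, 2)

! maze.sense(dir=east) ~> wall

! maze.sense(dir=west) ~> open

! stack.push(x=west) ~> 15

! maze.move(dir=west) ~> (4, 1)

! maze.sense(dir=west) ~> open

! stack.push(x=west) ~> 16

! maze.move(dir=west) ~> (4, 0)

! maze.sense(dir=north) ~> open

! stack.push(x=north) ~> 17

! maze.move(dir=north) ~> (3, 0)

! stack.pop() ~> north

! maze.move(dir=south) ~> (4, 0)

! stack.pop() ~> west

! maze.move(dir=east) ~> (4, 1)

! stack.pop() ~> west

! maze.move(dir=east) ~> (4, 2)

! stack.pop() ~> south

! maze.move(dir=north) ~> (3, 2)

! stack.pop() ~> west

! maze.move(dir=east) ~> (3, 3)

! stack.pop() ~> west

! maze.move(dir=east) ~> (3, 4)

! maze.sense(dir=south) ~> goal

! maze.move(dir=south) ~> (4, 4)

Answer: (4, 4)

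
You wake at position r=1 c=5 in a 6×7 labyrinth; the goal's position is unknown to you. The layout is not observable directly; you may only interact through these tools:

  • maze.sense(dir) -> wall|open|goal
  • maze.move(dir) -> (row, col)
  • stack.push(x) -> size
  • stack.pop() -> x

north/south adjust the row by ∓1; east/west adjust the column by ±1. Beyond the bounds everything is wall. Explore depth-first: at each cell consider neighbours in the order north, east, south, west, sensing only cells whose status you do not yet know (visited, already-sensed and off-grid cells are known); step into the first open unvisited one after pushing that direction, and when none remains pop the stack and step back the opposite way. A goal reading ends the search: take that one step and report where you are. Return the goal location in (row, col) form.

==> maze.sense(north)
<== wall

==> maze.sense(east)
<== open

==> stack.push(east)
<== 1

==> maze.move(east)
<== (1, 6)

==> maze.sense(north)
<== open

==> stack.push(north)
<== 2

==> maze.move(north)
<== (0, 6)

==> stack.pop()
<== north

==> maze.move(south)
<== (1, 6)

==> maze.sense(south)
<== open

==> stack.push(south)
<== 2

==> maze.move(south)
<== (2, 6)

==> maze.sense(south)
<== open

==> stack.push(south)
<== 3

==> maze.move(south)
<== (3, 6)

==> maze.sense(south)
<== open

==> stack.push(south)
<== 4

==> maze.move(south)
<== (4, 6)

==> maze.sense(south)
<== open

==> stack.push(south)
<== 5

==> maze.move(south)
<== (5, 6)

==> maze.sense(west)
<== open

==> stack.push(west)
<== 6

==> maze.move(west)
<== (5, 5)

==> maze.sense(north)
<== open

==> stack.push(north)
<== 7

==> maze.move(north)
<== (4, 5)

==> maze.sense(north)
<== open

==> stack.push(north)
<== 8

==> maze.move(north)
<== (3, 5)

==> maze.sense(north)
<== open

==> stack.push(north)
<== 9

==> maze.move(north)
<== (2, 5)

==> maze.sense(west)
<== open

==> stack.push(west)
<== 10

==> maze.move(west)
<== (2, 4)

==> maze.sense(north)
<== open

==> stack.push(north)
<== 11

==> maze.move(north)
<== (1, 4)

==> maze.sense(north)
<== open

==> stack.push(north)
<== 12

==> maze.move(north)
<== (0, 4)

==> maze.sense(west)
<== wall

==> stack.pop()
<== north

==> maze.move(south)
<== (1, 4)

==> maze.sense(west)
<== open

==> stack.push(west)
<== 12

==> maze.move(west)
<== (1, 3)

==> maze.sense(south)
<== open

==> stack.push(south)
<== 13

==> maze.move(south)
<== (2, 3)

==> maze.sense(south)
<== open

==> stack.push(south)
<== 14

==> maze.move(south)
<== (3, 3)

==> maze.sense(east)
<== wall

==> maze.sense(south)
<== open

==> stack.push(south)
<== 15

==> maze.move(south)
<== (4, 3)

==> maze.sense(east)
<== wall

==> maze.sense(south)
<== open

==> stack.push(south)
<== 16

==> maze.move(south)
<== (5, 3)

==> maze.sense(east)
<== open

==> stack.push(east)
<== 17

==> maze.move(east)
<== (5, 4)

==> stack.pop()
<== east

==> maze.move(west)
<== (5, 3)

==> maze.sense(west)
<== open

==> stack.push(west)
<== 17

==> maze.move(west)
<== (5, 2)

==> maze.sense(north)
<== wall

==> maze.sense(west)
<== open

==> stack.push(west)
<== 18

==> maze.move(west)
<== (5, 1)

==> maze.sense(north)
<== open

==> stack.push(north)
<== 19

==> maze.move(north)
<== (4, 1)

==> maze.sense(north)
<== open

==> stack.push(north)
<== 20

==> maze.move(north)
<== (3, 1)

==> maze.sense(north)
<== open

==> stack.push(north)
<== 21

==> maze.move(north)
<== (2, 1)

==> maze.sense(north)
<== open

==> stack.push(north)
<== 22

==> maze.move(north)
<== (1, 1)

==> maze.sense(north)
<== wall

==> maze.sense(east)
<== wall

==> maze.sense(west)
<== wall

==> stack.pop()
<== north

==> maze.move(south)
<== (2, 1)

==> maze.sense(east)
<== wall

==> maze.sense(west)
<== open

==> stack.push(west)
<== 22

==> maze.move(west)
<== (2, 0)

==> maze.sense(south)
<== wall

==> stack.pop()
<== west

==> maze.move(east)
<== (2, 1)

==> stack.pop()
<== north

==> maze.move(south)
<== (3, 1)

==> maze.sense(east)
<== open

==> stack.push(east)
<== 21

==> maze.move(east)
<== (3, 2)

==> stack.pop()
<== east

==> maze.move(west)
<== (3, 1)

==> stack.pop()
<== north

==> maze.move(south)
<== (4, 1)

==> maze.sense(west)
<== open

==> stack.push(west)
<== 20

==> maze.move(west)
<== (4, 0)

==> maze.sense(south)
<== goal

==> maze.move(south)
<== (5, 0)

Answer: (5, 0)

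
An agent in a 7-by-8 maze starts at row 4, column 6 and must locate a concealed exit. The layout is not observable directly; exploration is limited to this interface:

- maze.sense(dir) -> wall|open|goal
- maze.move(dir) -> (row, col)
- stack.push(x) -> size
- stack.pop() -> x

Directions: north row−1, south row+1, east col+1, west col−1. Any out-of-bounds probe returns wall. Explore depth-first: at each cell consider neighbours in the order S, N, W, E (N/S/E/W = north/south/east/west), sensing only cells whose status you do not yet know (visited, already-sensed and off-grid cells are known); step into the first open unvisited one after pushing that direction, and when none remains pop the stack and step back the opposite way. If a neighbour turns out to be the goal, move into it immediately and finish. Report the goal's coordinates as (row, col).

I call sense with south, → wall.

Using sense with north, and see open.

Calling push with north, and observe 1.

I invoke move with north, and get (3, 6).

Next I call sense with north, : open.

Next I call push with north, — result: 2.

I run move with north, and get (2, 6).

Now I run sense with north, → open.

Now I run push with north, — result: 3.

I try move with north, : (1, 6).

I invoke sense with north, which returns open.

I invoke push with north, yielding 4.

I try move with north, and get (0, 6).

I invoke sense with west, — result: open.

Invoking push with west, yielding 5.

I run move with west, : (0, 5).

I run sense with south, — result: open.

Next I call push with south, → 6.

I use move with south, → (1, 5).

I run sense with south, and get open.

Calling push with south, yielding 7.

Then move with south, → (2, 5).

Using sense with south, and get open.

I run push with south, which returns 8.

Using move with south, and get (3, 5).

I call sense with south, which returns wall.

I run sense with west, and see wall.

Then pop(), yielding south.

Invoking move with north, → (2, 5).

I use sense with west, : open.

I use push with west, which returns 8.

I call move with west, and get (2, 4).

Then sense with north, — result: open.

I call push with north, giving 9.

I invoke move with north, giving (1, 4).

Next I call sense with north, and observe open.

Then push with north, which returns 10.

I call move with north, and get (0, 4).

I run sense with west, → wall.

Then pop(), and see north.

I run move with south, and see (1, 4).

Now I run sense with west, yielding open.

Invoking push with west, → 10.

I use move with west, yielding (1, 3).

Using sense with south, → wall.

I run sense with west, which returns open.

I run push with west, giving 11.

Now I run move with west, and observe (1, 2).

I invoke sense with south, → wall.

Invoking sense with north, — result: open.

I run push with north, giving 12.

Using move with north, which returns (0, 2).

I run sense with west, and see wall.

Now I run pop, which returns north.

I invoke move with south, and see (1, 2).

Then sense with west, : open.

I call push with west, and get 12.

Now I run move with west, which returns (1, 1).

Invoking sense with south, and observe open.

I call push with south, and get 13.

Using move with south, giving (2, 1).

Invoking sense with south, and see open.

I run push with south, → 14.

I use move with south, → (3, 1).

I try sense with south, and observe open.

I call push with south, yielding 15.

Next I call move with south, giving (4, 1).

I try sense with south, yielding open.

I try push with south, and observe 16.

I use move with south, — result: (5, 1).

I use sense with south, yielding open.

Then push with south, : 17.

Then move with south, and get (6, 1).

Then sense with west, and see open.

Next I call push with west, and see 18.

I try move with west, — result: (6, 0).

I try sense with north, and observe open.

I try push with north, yielding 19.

Then move with north, → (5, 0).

Calling sense with north, giving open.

Calling push with north, → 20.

Next I call move with north, and observe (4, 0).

Now I run sense with north, and see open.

Then push with north, which returns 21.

Invoking move with north, giving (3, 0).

I use sense with north, and get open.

I run push with north, — result: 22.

Calling move with north, giving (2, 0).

I try sense with north, yielding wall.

I run pop, giving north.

Using move with south, : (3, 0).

I use pop, and get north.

I use move with south, → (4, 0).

Now I run pop, — result: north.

Next I call move with south, and observe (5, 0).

Then pop, giving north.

Then move with south, → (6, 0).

Calling pop(), which returns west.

Calling move with east, which returns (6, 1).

Using sense with east, — result: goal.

I try move with east, — result: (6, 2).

Answer: (6, 2)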